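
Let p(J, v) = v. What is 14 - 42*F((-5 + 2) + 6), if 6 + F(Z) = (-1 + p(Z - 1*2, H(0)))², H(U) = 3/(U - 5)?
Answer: 3962/25 ≈ 158.48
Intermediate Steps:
H(U) = 3/(-5 + U)
F(Z) = -86/25 (F(Z) = -6 + (-1 + 3/(-5 + 0))² = -6 + (-1 + 3/(-5))² = -6 + (-1 + 3*(-⅕))² = -6 + (-1 - ⅗)² = -6 + (-8/5)² = -6 + 64/25 = -86/25)
14 - 42*F((-5 + 2) + 6) = 14 - 42*(-86/25) = 14 + 3612/25 = 3962/25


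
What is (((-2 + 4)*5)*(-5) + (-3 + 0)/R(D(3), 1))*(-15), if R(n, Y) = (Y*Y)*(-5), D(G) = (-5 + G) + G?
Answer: 741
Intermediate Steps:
D(G) = -5 + 2*G
R(n, Y) = -5*Y² (R(n, Y) = Y²*(-5) = -5*Y²)
(((-2 + 4)*5)*(-5) + (-3 + 0)/R(D(3), 1))*(-15) = (((-2 + 4)*5)*(-5) + (-3 + 0)/((-5*1²)))*(-15) = ((2*5)*(-5) - 3/((-5*1)))*(-15) = (10*(-5) - 3/(-5))*(-15) = (-50 - 3*(-⅕))*(-15) = (-50 + ⅗)*(-15) = -247/5*(-15) = 741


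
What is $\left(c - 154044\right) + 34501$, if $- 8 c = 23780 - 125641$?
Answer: $- \frac{854483}{8} \approx -1.0681 \cdot 10^{5}$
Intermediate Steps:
$c = \frac{101861}{8}$ ($c = - \frac{23780 - 125641}{8} = \left(- \frac{1}{8}\right) \left(-101861\right) = \frac{101861}{8} \approx 12733.0$)
$\left(c - 154044\right) + 34501 = \left(\frac{101861}{8} - 154044\right) + 34501 = - \frac{1130491}{8} + 34501 = - \frac{854483}{8}$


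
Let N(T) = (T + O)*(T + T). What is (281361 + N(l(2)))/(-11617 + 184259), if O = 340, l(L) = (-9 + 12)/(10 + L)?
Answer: 2252249/1381136 ≈ 1.6307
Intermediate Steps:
l(L) = 3/(10 + L)
N(T) = 2*T*(340 + T) (N(T) = (T + 340)*(T + T) = (340 + T)*(2*T) = 2*T*(340 + T))
(281361 + N(l(2)))/(-11617 + 184259) = (281361 + 2*(3/(10 + 2))*(340 + 3/(10 + 2)))/(-11617 + 184259) = (281361 + 2*(3/12)*(340 + 3/12))/172642 = (281361 + 2*(3*(1/12))*(340 + 3*(1/12)))*(1/172642) = (281361 + 2*(¼)*(340 + ¼))*(1/172642) = (281361 + 2*(¼)*(1361/4))*(1/172642) = (281361 + 1361/8)*(1/172642) = (2252249/8)*(1/172642) = 2252249/1381136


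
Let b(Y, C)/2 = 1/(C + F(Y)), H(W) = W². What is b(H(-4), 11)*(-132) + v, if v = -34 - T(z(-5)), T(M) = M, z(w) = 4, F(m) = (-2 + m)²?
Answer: -2710/69 ≈ -39.275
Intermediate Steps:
v = -38 (v = -34 - 1*4 = -34 - 4 = -38)
b(Y, C) = 2/(C + (-2 + Y)²)
b(H(-4), 11)*(-132) + v = (2/(11 + (-2 + (-4)²)²))*(-132) - 38 = (2/(11 + (-2 + 16)²))*(-132) - 38 = (2/(11 + 14²))*(-132) - 38 = (2/(11 + 196))*(-132) - 38 = (2/207)*(-132) - 38 = -88/69 - 38 = -2710/69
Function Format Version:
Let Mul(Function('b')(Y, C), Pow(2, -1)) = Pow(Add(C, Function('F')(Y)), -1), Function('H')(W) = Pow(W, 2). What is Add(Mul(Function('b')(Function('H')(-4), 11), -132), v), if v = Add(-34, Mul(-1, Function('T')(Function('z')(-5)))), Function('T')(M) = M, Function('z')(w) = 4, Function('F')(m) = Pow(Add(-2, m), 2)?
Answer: Rational(-2710, 69) ≈ -39.275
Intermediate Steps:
v = -38 (v = Add(-34, Mul(-1, 4)) = Add(-34, -4) = -38)
Function('b')(Y, C) = Mul(2, Pow(Add(C, Pow(Add(-2, Y), 2)), -1))
Add(Mul(Function('b')(Function('H')(-4), 11), -132), v) = Add(Mul(Mul(2, Pow(Add(11, Pow(Add(-2, Pow(-4, 2)), 2)), -1)), -132), -38) = Add(Mul(Mul(2, Pow(Add(11, Pow(Add(-2, 16), 2)), -1)), -132), -38) = Add(Mul(Mul(2, Pow(Add(11, Pow(14, 2)), -1)), -132), -38) = Add(Mul(Mul(2, Pow(Add(11, 196), -1)), -132), -38) = Add(Mul(Mul(2, Pow(207, -1)), -132), -38) = Add(Mul(Mul(2, Rational(1, 207)), -132), -38) = Add(Mul(Rational(2, 207), -132), -38) = Add(Rational(-88, 69), -38) = Rational(-2710, 69)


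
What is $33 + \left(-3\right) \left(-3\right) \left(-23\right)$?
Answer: $-174$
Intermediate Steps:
$33 + \left(-3\right) \left(-3\right) \left(-23\right) = 33 + 9 \left(-23\right) = 33 - 207 = -174$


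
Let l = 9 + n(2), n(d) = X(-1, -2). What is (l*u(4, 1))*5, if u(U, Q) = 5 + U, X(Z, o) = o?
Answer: 315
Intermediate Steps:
n(d) = -2
l = 7 (l = 9 - 2 = 7)
(l*u(4, 1))*5 = (7*(5 + 4))*5 = (7*9)*5 = 63*5 = 315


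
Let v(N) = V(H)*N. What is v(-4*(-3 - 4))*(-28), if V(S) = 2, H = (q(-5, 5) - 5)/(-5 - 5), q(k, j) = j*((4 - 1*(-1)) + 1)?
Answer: -1568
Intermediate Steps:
q(k, j) = 6*j (q(k, j) = j*((4 + 1) + 1) = j*(5 + 1) = j*6 = 6*j)
H = -5/2 (H = (6*5 - 5)/(-5 - 5) = (30 - 5)/(-10) = 25*(-1/10) = -5/2 ≈ -2.5000)
v(N) = 2*N
v(-4*(-3 - 4))*(-28) = (2*(-4*(-3 - 4)))*(-28) = (2*(-4*(-7)))*(-28) = (2*28)*(-28) = 56*(-28) = -1568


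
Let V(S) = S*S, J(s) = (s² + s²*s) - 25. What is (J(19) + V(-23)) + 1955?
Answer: 9679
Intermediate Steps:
J(s) = -25 + s² + s³ (J(s) = (s² + s³) - 25 = -25 + s² + s³)
V(S) = S²
(J(19) + V(-23)) + 1955 = ((-25 + 19² + 19³) + (-23)²) + 1955 = ((-25 + 361 + 6859) + 529) + 1955 = (7195 + 529) + 1955 = 7724 + 1955 = 9679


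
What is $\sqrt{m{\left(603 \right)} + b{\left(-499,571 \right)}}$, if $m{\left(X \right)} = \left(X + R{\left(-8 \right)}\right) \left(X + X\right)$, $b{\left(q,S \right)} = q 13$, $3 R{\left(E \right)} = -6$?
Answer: $\sqrt{718319} \approx 847.54$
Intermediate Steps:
$R{\left(E \right)} = -2$ ($R{\left(E \right)} = \frac{1}{3} \left(-6\right) = -2$)
$b{\left(q,S \right)} = 13 q$
$m{\left(X \right)} = 2 X \left(-2 + X\right)$ ($m{\left(X \right)} = \left(X - 2\right) \left(X + X\right) = \left(-2 + X\right) 2 X = 2 X \left(-2 + X\right)$)
$\sqrt{m{\left(603 \right)} + b{\left(-499,571 \right)}} = \sqrt{2 \cdot 603 \left(-2 + 603\right) + 13 \left(-499\right)} = \sqrt{2 \cdot 603 \cdot 601 - 6487} = \sqrt{724806 - 6487} = \sqrt{718319}$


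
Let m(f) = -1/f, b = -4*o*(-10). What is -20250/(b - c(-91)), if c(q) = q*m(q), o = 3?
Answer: -20250/121 ≈ -167.36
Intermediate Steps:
b = 120 (b = -4*3*(-10) = -12*(-10) = 120)
c(q) = -1 (c(q) = q*(-1/q) = -1)
-20250/(b - c(-91)) = -20250/(120 - 1*(-1)) = -20250/(120 + 1) = -20250/121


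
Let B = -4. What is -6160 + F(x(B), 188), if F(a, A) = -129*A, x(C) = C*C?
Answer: -30412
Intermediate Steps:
x(C) = C**2
-6160 + F(x(B), 188) = -6160 - 129*188 = -6160 - 24252 = -30412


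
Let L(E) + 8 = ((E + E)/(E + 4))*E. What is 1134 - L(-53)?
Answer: 61576/49 ≈ 1256.7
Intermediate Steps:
L(E) = -8 + 2*E²/(4 + E) (L(E) = -8 + ((E + E)/(E + 4))*E = -8 + ((2*E)/(4 + E))*E = -8 + (2*E/(4 + E))*E = -8 + 2*E²/(4 + E))
1134 - L(-53) = 1134 - 2*(-16 + (-53)² - 4*(-53))/(4 - 53) = 1134 - 2*(-16 + 2809 + 212)/(-49) = 1134 - 2*(-1)*3005/49 = 1134 - 1*(-6010/49) = 1134 + 6010/49 = 61576/49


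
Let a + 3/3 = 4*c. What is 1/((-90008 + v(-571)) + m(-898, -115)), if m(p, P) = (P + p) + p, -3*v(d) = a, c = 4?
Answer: -1/91924 ≈ -1.0879e-5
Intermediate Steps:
a = 15 (a = -1 + 4*4 = -1 + 16 = 15)
v(d) = -5 (v(d) = -1/3*15 = -5)
m(p, P) = P + 2*p
1/((-90008 + v(-571)) + m(-898, -115)) = 1/((-90008 - 5) + (-115 + 2*(-898))) = 1/(-90013 + (-115 - 1796)) = 1/(-90013 - 1911) = 1/(-91924) = -1/91924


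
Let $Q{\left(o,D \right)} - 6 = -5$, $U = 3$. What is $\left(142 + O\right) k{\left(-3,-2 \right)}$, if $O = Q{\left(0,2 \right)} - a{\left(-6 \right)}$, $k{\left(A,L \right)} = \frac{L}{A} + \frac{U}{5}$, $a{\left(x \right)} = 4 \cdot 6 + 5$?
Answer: $\frac{722}{5} \approx 144.4$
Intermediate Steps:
$Q{\left(o,D \right)} = 1$ ($Q{\left(o,D \right)} = 6 - 5 = 1$)
$a{\left(x \right)} = 29$ ($a{\left(x \right)} = 24 + 5 = 29$)
$k{\left(A,L \right)} = \frac{3}{5} + \frac{L}{A}$ ($k{\left(A,L \right)} = \frac{L}{A} + \frac{3}{5} = \frac{3}{5} + \frac{L}{A}$)
$O = -28$ ($O = 1 - 29 = -28$)
$\left(142 + O\right) k{\left(-3,-2 \right)} = \left(142 - 28\right) \left(\frac{3}{5} - \frac{2}{-3}\right) = 114 \left(\frac{3}{5} - - \frac{2}{3}\right) = 114 \left(\frac{3}{5} + \frac{2}{3}\right) = 114 \cdot \frac{19}{15} = \frac{722}{5}$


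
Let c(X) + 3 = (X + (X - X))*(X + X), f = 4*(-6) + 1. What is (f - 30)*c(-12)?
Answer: -15105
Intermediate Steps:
f = -23 (f = -24 + 1 = -23)
c(X) = -3 + 2*X**2 (c(X) = -3 + (X + (X - X))*(X + X) = -3 + (X + 0)*(2*X) = -3 + X*(2*X) = -3 + 2*X**2)
(f - 30)*c(-12) = (-23 - 30)*(-3 + 2*(-12)**2) = -53*(-3 + 2*144) = -53*(-3 + 288) = -53*285 = -15105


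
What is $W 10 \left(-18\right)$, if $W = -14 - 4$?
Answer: $3240$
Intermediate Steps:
$W = -18$
$W 10 \left(-18\right) = \left(-18\right) 10 \left(-18\right) = \left(-180\right) \left(-18\right) = 3240$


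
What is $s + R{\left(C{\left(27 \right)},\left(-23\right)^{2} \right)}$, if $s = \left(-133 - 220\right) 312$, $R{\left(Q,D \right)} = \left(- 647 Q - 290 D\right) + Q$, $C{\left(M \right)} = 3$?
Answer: $-265484$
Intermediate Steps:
$R{\left(Q,D \right)} = - 646 Q - 290 D$
$s = -110136$ ($s = \left(-353\right) 312 = -110136$)
$s + R{\left(C{\left(27 \right)},\left(-23\right)^{2} \right)} = -110136 - \left(1938 + 290 \left(-23\right)^{2}\right) = -110136 - 155348 = -265484$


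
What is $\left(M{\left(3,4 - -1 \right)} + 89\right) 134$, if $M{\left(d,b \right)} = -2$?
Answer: $11658$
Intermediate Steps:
$\left(M{\left(3,4 - -1 \right)} + 89\right) 134 = \left(-2 + 89\right) 134 = 87 \cdot 134 = 11658$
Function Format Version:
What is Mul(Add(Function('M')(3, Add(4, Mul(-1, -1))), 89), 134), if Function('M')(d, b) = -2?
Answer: 11658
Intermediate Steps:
Mul(Add(Function('M')(3, Add(4, Mul(-1, -1))), 89), 134) = Mul(Add(-2, 89), 134) = Mul(87, 134) = 11658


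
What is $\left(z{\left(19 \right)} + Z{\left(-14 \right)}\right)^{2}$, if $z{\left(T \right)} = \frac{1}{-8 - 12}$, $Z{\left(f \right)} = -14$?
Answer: $\frac{78961}{400} \approx 197.4$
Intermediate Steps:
$z{\left(T \right)} = - \frac{1}{20}$ ($z{\left(T \right)} = \frac{1}{-20} = - \frac{1}{20}$)
$\left(z{\left(19 \right)} + Z{\left(-14 \right)}\right)^{2} = \left(- \frac{1}{20} - 14\right)^{2} = \left(- \frac{281}{20}\right)^{2} = \frac{78961}{400}$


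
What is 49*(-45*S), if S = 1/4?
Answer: -2205/4 ≈ -551.25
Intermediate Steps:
S = ¼ (S = 1*(¼) = ¼ ≈ 0.25000)
49*(-45*S) = 49*(-45*¼) = 49*(-45/4) = -2205/4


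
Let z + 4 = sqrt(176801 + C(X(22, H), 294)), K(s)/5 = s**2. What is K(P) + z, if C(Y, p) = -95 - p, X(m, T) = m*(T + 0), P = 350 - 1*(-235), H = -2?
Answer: 1711121 + 2*sqrt(44103) ≈ 1.7115e+6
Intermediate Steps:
P = 585 (P = 350 + 235 = 585)
X(m, T) = T*m (X(m, T) = m*T = T*m)
K(s) = 5*s**2
z = -4 + 2*sqrt(44103) (z = -4 + sqrt(176801 + (-95 - 1*294)) = -4 + sqrt(176801 + (-95 - 294)) = -4 + sqrt(176801 - 389) = -4 + sqrt(176412) = -4 + 2*sqrt(44103) ≈ 416.01)
K(P) + z = 5*585**2 + (-4 + 2*sqrt(44103)) = 5*342225 + (-4 + 2*sqrt(44103)) = 1711125 + (-4 + 2*sqrt(44103)) = 1711121 + 2*sqrt(44103)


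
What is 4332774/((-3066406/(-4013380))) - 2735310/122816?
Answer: 76273123260885645/13450132832 ≈ 5.6708e+6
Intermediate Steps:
4332774/((-3066406/(-4013380))) - 2735310/122816 = 4332774/((-3066406*(-1/4013380))) - 2735310*1/122816 = 4332774/(219029/286670) - 1367655/61408 = 4332774*(286670/219029) - 1367655/61408 = 1242076322580/219029 - 1367655/61408 = 76273123260885645/13450132832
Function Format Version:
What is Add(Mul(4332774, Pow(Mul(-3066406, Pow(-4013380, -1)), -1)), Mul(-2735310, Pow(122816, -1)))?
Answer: Rational(76273123260885645, 13450132832) ≈ 5.6708e+6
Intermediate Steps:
Add(Mul(4332774, Pow(Mul(-3066406, Pow(-4013380, -1)), -1)), Mul(-2735310, Pow(122816, -1))) = Add(Mul(4332774, Pow(Mul(-3066406, Rational(-1, 4013380)), -1)), Mul(-2735310, Rational(1, 122816))) = Add(Mul(4332774, Pow(Rational(219029, 286670), -1)), Rational(-1367655, 61408)) = Add(Mul(4332774, Rational(286670, 219029)), Rational(-1367655, 61408)) = Add(Rational(1242076322580, 219029), Rational(-1367655, 61408)) = Rational(76273123260885645, 13450132832)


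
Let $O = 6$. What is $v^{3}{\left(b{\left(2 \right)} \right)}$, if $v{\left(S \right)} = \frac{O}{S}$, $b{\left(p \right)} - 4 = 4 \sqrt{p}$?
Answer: $- \frac{189}{8} + \frac{135 \sqrt{2}}{8} \approx 0.23985$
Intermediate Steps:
$b{\left(p \right)} = 4 + 4 \sqrt{p}$
$v{\left(S \right)} = \frac{6}{S}$
$v^{3}{\left(b{\left(2 \right)} \right)} = \left(\frac{6}{4 + 4 \sqrt{2}}\right)^{3} = \frac{216}{\left(4 + 4 \sqrt{2}\right)^{3}}$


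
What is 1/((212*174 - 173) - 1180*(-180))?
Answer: 1/249115 ≈ 4.0142e-6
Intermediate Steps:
1/((212*174 - 173) - 1180*(-180)) = 1/((36888 - 173) + 212400) = 1/(36715 + 212400) = 1/249115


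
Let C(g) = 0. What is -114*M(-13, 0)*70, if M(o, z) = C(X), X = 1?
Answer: 0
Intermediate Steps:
M(o, z) = 0
-114*M(-13, 0)*70 = -114*0*70 = 0*70 = 0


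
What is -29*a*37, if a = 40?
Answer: -42920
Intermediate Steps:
-29*a*37 = -29*40*37 = -1160*37 = -42920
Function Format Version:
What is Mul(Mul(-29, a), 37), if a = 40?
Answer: -42920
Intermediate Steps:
Mul(Mul(-29, a), 37) = Mul(Mul(-29, 40), 37) = Mul(-1160, 37) = -42920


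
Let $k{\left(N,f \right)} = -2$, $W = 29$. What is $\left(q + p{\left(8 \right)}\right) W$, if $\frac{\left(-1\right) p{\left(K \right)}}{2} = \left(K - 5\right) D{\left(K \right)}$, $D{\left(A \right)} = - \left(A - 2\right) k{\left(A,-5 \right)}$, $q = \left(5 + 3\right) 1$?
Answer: $-1856$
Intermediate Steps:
$q = 8$ ($q = 8 \cdot 1 = 8$)
$D{\left(A \right)} = -4 + 2 A$ ($D{\left(A \right)} = - \left(A - 2\right) \left(-2\right) = - \left(-2 + A\right) \left(-2\right) = - (4 - 2 A) = -4 + 2 A$)
$p{\left(K \right)} = - 2 \left(-5 + K\right) \left(-4 + 2 K\right)$ ($p{\left(K \right)} = - 2 \left(K - 5\right) \left(-4 + 2 K\right) = - 2 \left(-5 + K\right) \left(-4 + 2 K\right)$)
$\left(q + p{\left(8 \right)}\right) W = \left(8 - 4 \left(-5 + 8\right) \left(-2 + 8\right)\right) 29 = \left(8 - 12 \cdot 6\right) 29 = \left(8 - 72\right) 29 = \left(-64\right) 29 = -1856$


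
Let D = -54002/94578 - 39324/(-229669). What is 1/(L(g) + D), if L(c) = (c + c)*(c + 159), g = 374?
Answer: 987347031/393639069007201 ≈ 2.5083e-6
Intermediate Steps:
L(c) = 2*c*(159 + c) (L(c) = (2*c)*(159 + c) = 2*c*(159 + c))
D = -394700003/987347031 (D = -54002*1/94578 - 39324*(-1/229669) = -27001/47289 + 39324/229669 = -394700003/987347031 ≈ -0.39976)
1/(L(g) + D) = 1/(2*374*(159 + 374) - 394700003/987347031) = 1/(2*374*533 - 394700003/987347031) = 1/(398684 - 394700003/987347031) = 1/(393639069007201/987347031) = 987347031/393639069007201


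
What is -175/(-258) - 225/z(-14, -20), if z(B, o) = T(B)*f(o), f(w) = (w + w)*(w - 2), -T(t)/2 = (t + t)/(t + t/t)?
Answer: 937865/1271424 ≈ 0.73765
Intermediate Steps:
T(t) = -4*t/(1 + t) (T(t) = -2*(t + t)/(t + t/t) = -2*2*t/(t + 1) = -2*2*t/(1 + t) = -4*t/(1 + t))
f(w) = 2*w*(-2 + w) (f(w) = (2*w)*(-2 + w) = 2*w*(-2 + w))
z(B, o) = -8*B*o*(-2 + o)/(1 + B) (z(B, o) = (-4*B/(1 + B))*(2*o*(-2 + o)) = -8*B*o*(-2 + o)/(1 + B))
-175/(-258) - 225/z(-14, -20) = -175/(-258) - 225*(1 - 14)/(2240*(2 - 1*(-20))) = -175*(-1/258) - 225*(-13/(2240*(2 + 20))) = 175/258 - 225/(8*(-14)*(-20)*(-1/13)*22) = 175/258 - 225/(-49280/13) = 175/258 - 225*(-13/49280) = 175/258 + 585/9856 = 937865/1271424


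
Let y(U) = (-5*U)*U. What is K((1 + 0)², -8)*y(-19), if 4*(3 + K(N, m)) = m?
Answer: 9025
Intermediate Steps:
K(N, m) = -3 + m/4
y(U) = -5*U²
K((1 + 0)², -8)*y(-19) = (-3 + (¼)*(-8))*(-5*(-19)²) = (-3 - 2)*(-5*361) = -5*(-1805) = 9025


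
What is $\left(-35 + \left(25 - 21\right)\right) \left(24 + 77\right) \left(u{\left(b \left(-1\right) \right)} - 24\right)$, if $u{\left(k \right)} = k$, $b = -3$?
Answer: $65751$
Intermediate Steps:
$\left(-35 + \left(25 - 21\right)\right) \left(24 + 77\right) \left(u{\left(b \left(-1\right) \right)} - 24\right) = \left(-35 + \left(25 - 21\right)\right) \left(24 + 77\right) \left(\left(-3\right) \left(-1\right) - 24\right) = \left(-35 + \left(25 - 21\right)\right) 101 \left(3 - 24\right) = \left(-35 + 4\right) 101 \left(-21\right) = \left(-31\right) 101 \left(-21\right) = \left(-3131\right) \left(-21\right) = 65751$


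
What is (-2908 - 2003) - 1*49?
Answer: -4960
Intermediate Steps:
(-2908 - 2003) - 1*49 = -4911 - 49 = -4960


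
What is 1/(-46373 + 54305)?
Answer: 1/7932 ≈ 0.00012607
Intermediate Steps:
1/(-46373 + 54305) = 1/7932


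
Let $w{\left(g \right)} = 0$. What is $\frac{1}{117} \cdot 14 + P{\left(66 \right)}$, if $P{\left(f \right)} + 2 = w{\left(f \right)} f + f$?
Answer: $\frac{7502}{117} \approx 64.12$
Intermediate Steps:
$P{\left(f \right)} = -2 + f$ ($P{\left(f \right)} = -2 + \left(0 f + f\right) = -2 + \left(0 + f\right) = -2 + f$)
$\frac{1}{117} \cdot 14 + P{\left(66 \right)} = \frac{1}{117} \cdot 14 + \left(-2 + 66\right) = \frac{1}{117} \cdot 14 + 64 = \frac{14}{117} + 64 = \frac{7502}{117}$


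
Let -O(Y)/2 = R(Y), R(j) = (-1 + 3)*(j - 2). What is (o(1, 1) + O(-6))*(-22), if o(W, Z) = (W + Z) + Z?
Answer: -770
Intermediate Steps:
R(j) = -4 + 2*j (R(j) = 2*(-2 + j) = -4 + 2*j)
o(W, Z) = W + 2*Z
O(Y) = 8 - 4*Y (O(Y) = -2*(-4 + 2*Y) = 8 - 4*Y)
(o(1, 1) + O(-6))*(-22) = ((1 + 2*1) + (8 - 4*(-6)))*(-22) = ((1 + 2) + (8 + 24))*(-22) = (3 + 32)*(-22) = 35*(-22) = -770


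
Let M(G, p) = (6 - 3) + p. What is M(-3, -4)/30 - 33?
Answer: -991/30 ≈ -33.033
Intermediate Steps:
M(G, p) = 3 + p
M(-3, -4)/30 - 33 = (3 - 4)/30 - 33 = (1/30)*(-1) - 33 = -1/30 - 33 = -991/30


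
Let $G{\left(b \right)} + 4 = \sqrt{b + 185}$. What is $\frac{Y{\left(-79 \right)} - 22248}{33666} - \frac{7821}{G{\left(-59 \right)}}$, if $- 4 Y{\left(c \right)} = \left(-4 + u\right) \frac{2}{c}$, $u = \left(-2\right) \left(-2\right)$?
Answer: $- \frac{7997382}{28055} - \frac{2133 \sqrt{14}}{10} \approx -1083.2$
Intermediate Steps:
$G{\left(b \right)} = -4 + \sqrt{185 + b}$ ($G{\left(b \right)} = -4 + \sqrt{b + 185} = -4 + \sqrt{185 + b}$)
$u = 4$
$Y{\left(c \right)} = 0$ ($Y{\left(c \right)} = - \frac{\left(-4 + 4\right) \frac{2}{c}}{4} = - \frac{0 \frac{2}{c}}{4} = \left(- \frac{1}{4}\right) 0 = 0$)
$\frac{Y{\left(-79 \right)} - 22248}{33666} - \frac{7821}{G{\left(-59 \right)}} = \frac{0 - 22248}{33666} - \frac{7821}{-4 + \sqrt{185 - 59}} = \left(0 - 22248\right) \frac{1}{33666} - \frac{7821}{-4 + \sqrt{126}} = \left(-22248\right) \frac{1}{33666} - \frac{7821}{-4 + 3 \sqrt{14}} = - \frac{3708}{5611} - \frac{7821}{-4 + 3 \sqrt{14}}$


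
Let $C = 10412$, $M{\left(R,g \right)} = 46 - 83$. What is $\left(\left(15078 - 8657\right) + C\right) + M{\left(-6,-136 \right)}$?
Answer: $16796$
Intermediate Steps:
$M{\left(R,g \right)} = -37$ ($M{\left(R,g \right)} = 46 - 83 = -37$)
$\left(\left(15078 - 8657\right) + C\right) + M{\left(-6,-136 \right)} = \left(\left(15078 - 8657\right) + 10412\right) - 37 = \left(6421 + 10412\right) - 37 = 16833 - 37 = 16796$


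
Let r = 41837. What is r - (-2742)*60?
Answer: 206357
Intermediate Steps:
r - (-2742)*60 = 41837 - (-2742)*60 = 41837 - 1*(-164520) = 41837 + 164520 = 206357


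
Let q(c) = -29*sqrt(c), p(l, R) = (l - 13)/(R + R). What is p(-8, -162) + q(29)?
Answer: 7/108 - 29*sqrt(29) ≈ -156.10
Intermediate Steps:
p(l, R) = (-13 + l)/(2*R) (p(l, R) = (-13 + l)/((2*R)) = (-13 + l)*(1/(2*R)) = (-13 + l)/(2*R))
p(-8, -162) + q(29) = (1/2)*(-13 - 8)/(-162) - 29*sqrt(29) = (1/2)*(-1/162)*(-21) - 29*sqrt(29) = 7/108 - 29*sqrt(29)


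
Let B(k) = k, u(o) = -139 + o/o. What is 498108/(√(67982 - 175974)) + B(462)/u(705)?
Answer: -77/23 - 124527*I*√26998/13499 ≈ -3.3478 - 1515.8*I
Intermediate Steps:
u(o) = -138 (u(o) = -139 + 1 = -138)
498108/(√(67982 - 175974)) + B(462)/u(705) = 498108/(√(67982 - 175974)) + 462/(-138) = 498108/(√(-107992)) + 462*(-1/138) = 498108/((2*I*√26998)) - 77/23 = 498108*(-I*√26998/53996) - 77/23 = -124527*I*√26998/13499 - 77/23 = -77/23 - 124527*I*√26998/13499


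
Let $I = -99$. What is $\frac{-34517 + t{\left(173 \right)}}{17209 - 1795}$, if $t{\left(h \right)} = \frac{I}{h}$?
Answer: $- \frac{2985770}{1333311} \approx -2.2394$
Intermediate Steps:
$t{\left(h \right)} = - \frac{99}{h}$
$\frac{-34517 + t{\left(173 \right)}}{17209 - 1795} = \frac{-34517 - \frac{99}{173}}{17209 - 1795} = \frac{-34517 - \frac{99}{173}}{15414} = \left(-34517 - \frac{99}{173}\right) \frac{1}{15414} = \left(- \frac{5971540}{173}\right) \frac{1}{15414} = - \frac{2985770}{1333311}$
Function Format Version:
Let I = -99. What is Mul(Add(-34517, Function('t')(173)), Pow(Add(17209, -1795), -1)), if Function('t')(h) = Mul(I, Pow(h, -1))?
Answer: Rational(-2985770, 1333311) ≈ -2.2394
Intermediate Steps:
Function('t')(h) = Mul(-99, Pow(h, -1))
Mul(Add(-34517, Function('t')(173)), Pow(Add(17209, -1795), -1)) = Mul(Add(-34517, Mul(-99, Pow(173, -1))), Pow(Add(17209, -1795), -1)) = Mul(Add(-34517, Mul(-99, Rational(1, 173))), Pow(15414, -1)) = Mul(Add(-34517, Rational(-99, 173)), Rational(1, 15414)) = Mul(Rational(-5971540, 173), Rational(1, 15414)) = Rational(-2985770, 1333311)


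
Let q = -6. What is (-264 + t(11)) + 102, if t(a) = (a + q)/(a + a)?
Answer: -3559/22 ≈ -161.77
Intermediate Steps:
t(a) = (-6 + a)/(2*a) (t(a) = (a - 6)/(a + a) = (-6 + a)/((2*a)) = (-6 + a)*(1/(2*a)) = (-6 + a)/(2*a))
(-264 + t(11)) + 102 = (-264 + (½)*(-6 + 11)/11) + 102 = (-264 + (½)*(1/11)*5) + 102 = (-264 + 5/22) + 102 = -5803/22 + 102 = -3559/22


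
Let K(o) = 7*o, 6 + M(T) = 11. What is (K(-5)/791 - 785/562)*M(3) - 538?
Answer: -34623803/63506 ≈ -545.21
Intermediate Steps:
M(T) = 5 (M(T) = -6 + 11 = 5)
(K(-5)/791 - 785/562)*M(3) - 538 = ((7*(-5))/791 - 785/562)*5 - 538 = (-35*1/791 - 785*1/562)*5 - 538 = (-5/113 - 785/562)*5 - 538 = -91515/63506*5 - 538 = -457575/63506 - 538 = -34623803/63506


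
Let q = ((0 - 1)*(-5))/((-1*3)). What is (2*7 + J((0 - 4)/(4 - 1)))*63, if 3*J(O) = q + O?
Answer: 819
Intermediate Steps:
q = -5/3 (q = -1*(-5)/(-3) = 5*(-⅓) = -5/3 ≈ -1.6667)
J(O) = -5/9 + O/3 (J(O) = (-5/3 + O)/3 = -5/9 + O/3)
(2*7 + J((0 - 4)/(4 - 1)))*63 = (2*7 + (-5/9 + ((0 - 4)/(4 - 1))/3))*63 = (14 + (-5/9 + (-4/3)/3))*63 = (14 + (-5/9 + (-4*⅓)/3))*63 = (14 + (-5/9 + (⅓)*(-4/3)))*63 = (14 + (-5/9 - 4/9))*63 = (14 - 1)*63 = 13*63 = 819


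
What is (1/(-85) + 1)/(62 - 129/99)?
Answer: 2772/170255 ≈ 0.016281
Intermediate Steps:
(1/(-85) + 1)/(62 - 129/99) = (-1/85 + 1)/(62 - 129*1/99) = (84/85)/(62 - 43/33) = (84/85)/(2003/33) = (33/2003)*(84/85) = 2772/170255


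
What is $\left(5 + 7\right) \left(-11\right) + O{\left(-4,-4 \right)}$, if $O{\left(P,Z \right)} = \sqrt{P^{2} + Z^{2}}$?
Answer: $-132 + 4 \sqrt{2} \approx -126.34$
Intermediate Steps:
$\left(5 + 7\right) \left(-11\right) + O{\left(-4,-4 \right)} = \left(5 + 7\right) \left(-11\right) + \sqrt{\left(-4\right)^{2} + \left(-4\right)^{2}} = 12 \left(-11\right) + \sqrt{16 + 16} = -132 + \sqrt{32} = -132 + 4 \sqrt{2}$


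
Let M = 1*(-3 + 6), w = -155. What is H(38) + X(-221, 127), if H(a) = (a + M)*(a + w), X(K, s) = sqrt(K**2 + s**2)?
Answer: -4797 + sqrt(64970) ≈ -4542.1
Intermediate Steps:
M = 3 (M = 1*3 = 3)
H(a) = (-155 + a)*(3 + a) (H(a) = (a + 3)*(a - 155) = (3 + a)*(-155 + a) = (-155 + a)*(3 + a))
H(38) + X(-221, 127) = (-465 + 38**2 - 152*38) + sqrt((-221)**2 + 127**2) = (-465 + 1444 - 5776) + sqrt(48841 + 16129) = -4797 + sqrt(64970)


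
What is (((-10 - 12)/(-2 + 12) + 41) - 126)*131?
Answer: -57116/5 ≈ -11423.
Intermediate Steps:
(((-10 - 12)/(-2 + 12) + 41) - 126)*131 = ((-22/10 + 41) - 126)*131 = ((-22*1/10 + 41) - 126)*131 = ((-11/5 + 41) - 126)*131 = (194/5 - 126)*131 = -436/5*131 = -57116/5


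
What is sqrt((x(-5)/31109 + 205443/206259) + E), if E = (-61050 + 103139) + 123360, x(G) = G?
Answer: sqrt(756871528907267802355249)/2138837077 ≈ 406.76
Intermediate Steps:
E = 165449 (E = 42089 + 123360 = 165449)
sqrt((x(-5)/31109 + 205443/206259) + E) = sqrt((-5/31109 + 205443/206259) + 165449) = sqrt((-5*1/31109 + 205443*(1/206259)) + 165449) = sqrt((-5/31109 + 68481/68753) + 165449) = sqrt(2130031664/2138837077 + 165449) = sqrt(353870585584237/2138837077) = sqrt(756871528907267802355249)/2138837077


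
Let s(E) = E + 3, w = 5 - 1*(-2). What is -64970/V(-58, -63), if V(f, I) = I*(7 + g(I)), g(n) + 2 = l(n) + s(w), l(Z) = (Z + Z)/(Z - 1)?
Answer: 2079040/34209 ≈ 60.775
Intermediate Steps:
l(Z) = 2*Z/(-1 + Z) (l(Z) = (2*Z)/(-1 + Z) = 2*Z/(-1 + Z))
w = 7 (w = 5 + 2 = 7)
s(E) = 3 + E
g(n) = 8 + 2*n/(-1 + n) (g(n) = -2 + (2*n/(-1 + n) + (3 + 7)) = -2 + (2*n/(-1 + n) + 10) = -2 + (10 + 2*n/(-1 + n)) = 8 + 2*n/(-1 + n))
V(f, I) = I*(7 + 2*(-4 + 5*I)/(-1 + I))
-64970/V(-58, -63) = -64970*(-(-1 - 63)/(63*(-15 + 17*(-63)))) = -64970*64/(63*(-15 - 1071)) = -64970/((-63*(-1/64)*(-1086))) = -64970/(-34209/32) = -64970*(-32/34209) = 2079040/34209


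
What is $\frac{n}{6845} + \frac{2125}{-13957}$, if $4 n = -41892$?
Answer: $- \frac{9453958}{5619745} \approx -1.6823$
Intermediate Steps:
$n = -10473$ ($n = \frac{1}{4} \left(-41892\right) = -10473$)
$\frac{n}{6845} + \frac{2125}{-13957} = - \frac{10473}{6845} + \frac{2125}{-13957} = \left(-10473\right) \frac{1}{6845} + 2125 \left(- \frac{1}{13957}\right) = - \frac{10473}{6845} - \frac{125}{821} = - \frac{9453958}{5619745}$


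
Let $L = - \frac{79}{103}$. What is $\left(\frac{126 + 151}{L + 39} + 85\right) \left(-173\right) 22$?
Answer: $- \frac{62844153}{179} \approx -3.5108 \cdot 10^{5}$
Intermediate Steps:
$L = - \frac{79}{103}$ ($L = \left(-79\right) \frac{1}{103} = - \frac{79}{103} \approx -0.76699$)
$\left(\frac{126 + 151}{L + 39} + 85\right) \left(-173\right) 22 = \left(\frac{126 + 151}{- \frac{79}{103} + 39} + 85\right) \left(-173\right) 22 = \left(\frac{277}{\frac{3938}{103}} + 85\right) \left(-173\right) 22 = \left(277 \cdot \frac{103}{3938} + 85\right) \left(-173\right) 22 = \left(\frac{28531}{3938} + 85\right) \left(-173\right) 22 = \frac{363261}{3938} \left(-173\right) 22 = \left(- \frac{62844153}{3938}\right) 22 = - \frac{62844153}{179}$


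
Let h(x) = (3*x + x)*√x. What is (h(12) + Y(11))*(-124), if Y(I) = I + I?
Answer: -2728 - 11904*√3 ≈ -23346.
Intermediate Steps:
Y(I) = 2*I
h(x) = 4*x^(3/2) (h(x) = (4*x)*√x = 4*x^(3/2))
(h(12) + Y(11))*(-124) = (4*12^(3/2) + 2*11)*(-124) = (4*(24*√3) + 22)*(-124) = (96*√3 + 22)*(-124) = (22 + 96*√3)*(-124) = -2728 - 11904*√3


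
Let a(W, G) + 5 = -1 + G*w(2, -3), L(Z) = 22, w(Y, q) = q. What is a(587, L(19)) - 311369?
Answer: -311441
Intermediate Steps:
a(W, G) = -6 - 3*G (a(W, G) = -5 + (-1 + G*(-3)) = -5 + (-1 - 3*G) = -6 - 3*G)
a(587, L(19)) - 311369 = (-6 - 3*22) - 311369 = (-6 - 66) - 311369 = -72 - 311369 = -311441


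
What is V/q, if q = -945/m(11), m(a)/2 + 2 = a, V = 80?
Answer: -32/21 ≈ -1.5238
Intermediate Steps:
m(a) = -4 + 2*a
q = -105/2 (q = -945/(-4 + 2*11) = -945/(-4 + 22) = -945/18 = -945*1/18 = -105/2 ≈ -52.500)
V/q = 80/(-105/2) = 80*(-2/105) = -32/21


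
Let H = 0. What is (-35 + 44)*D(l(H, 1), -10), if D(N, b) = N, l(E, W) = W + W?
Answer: 18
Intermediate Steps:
l(E, W) = 2*W
(-35 + 44)*D(l(H, 1), -10) = (-35 + 44)*(2*1) = 9*2 = 18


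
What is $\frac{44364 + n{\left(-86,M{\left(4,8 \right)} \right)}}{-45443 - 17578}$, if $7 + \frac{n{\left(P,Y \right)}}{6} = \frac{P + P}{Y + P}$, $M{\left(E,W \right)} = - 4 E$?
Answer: $- \frac{753646}{1071357} \approx -0.70345$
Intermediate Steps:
$n{\left(P,Y \right)} = -42 + \frac{12 P}{P + Y}$ ($n{\left(P,Y \right)} = -42 + 6 \frac{P + P}{Y + P} = -42 + 6 \frac{2 P}{P + Y} = -42 + \frac{12 P}{P + Y}$)
$\frac{44364 + n{\left(-86,M{\left(4,8 \right)} \right)}}{-45443 - 17578} = \frac{44364 + \frac{6 \left(- 7 \left(\left(-4\right) 4\right) - -430\right)}{-86 - 16}}{-45443 - 17578} = \frac{44364 + \frac{6 \left(\left(-7\right) \left(-16\right) + 430\right)}{-86 - 16}}{-63021} = \left(44364 + \frac{6 \left(112 + 430\right)}{-102}\right) \left(- \frac{1}{63021}\right) = \left(44364 + 6 \left(- \frac{1}{102}\right) 542\right) \left(- \frac{1}{63021}\right) = \left(44364 - \frac{542}{17}\right) \left(- \frac{1}{63021}\right) = \frac{753646}{17} \left(- \frac{1}{63021}\right) = - \frac{753646}{1071357}$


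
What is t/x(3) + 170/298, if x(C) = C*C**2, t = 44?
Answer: 8851/4023 ≈ 2.2001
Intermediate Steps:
x(C) = C**3
t/x(3) + 170/298 = 44/(3**3) + 170/298 = 44/27 + 170*(1/298) = 44*(1/27) + 85/149 = 44/27 + 85/149 = 8851/4023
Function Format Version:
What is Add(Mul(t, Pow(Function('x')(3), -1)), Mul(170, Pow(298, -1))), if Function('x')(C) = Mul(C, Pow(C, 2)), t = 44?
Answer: Rational(8851, 4023) ≈ 2.2001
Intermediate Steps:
Function('x')(C) = Pow(C, 3)
Add(Mul(t, Pow(Function('x')(3), -1)), Mul(170, Pow(298, -1))) = Add(Mul(44, Pow(Pow(3, 3), -1)), Mul(170, Pow(298, -1))) = Add(Mul(44, Pow(27, -1)), Mul(170, Rational(1, 298))) = Add(Mul(44, Rational(1, 27)), Rational(85, 149)) = Add(Rational(44, 27), Rational(85, 149)) = Rational(8851, 4023)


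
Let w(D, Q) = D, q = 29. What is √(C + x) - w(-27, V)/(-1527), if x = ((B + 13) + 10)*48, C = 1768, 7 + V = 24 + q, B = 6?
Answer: -9/509 + 2*√790 ≈ 56.196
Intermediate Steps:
V = 46 (V = -7 + (24 + 29) = -7 + 53 = 46)
x = 1392 (x = ((6 + 13) + 10)*48 = (19 + 10)*48 = 29*48 = 1392)
√(C + x) - w(-27, V)/(-1527) = √(1768 + 1392) - (-27)/(-1527) = √3160 - (-27)*(-1)/1527 = 2*√790 - 1*9/509 = 2*√790 - 9/509 = -9/509 + 2*√790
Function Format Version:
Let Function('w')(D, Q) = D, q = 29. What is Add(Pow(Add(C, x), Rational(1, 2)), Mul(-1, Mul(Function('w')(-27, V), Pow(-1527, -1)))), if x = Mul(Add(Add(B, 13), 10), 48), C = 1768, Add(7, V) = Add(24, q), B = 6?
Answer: Add(Rational(-9, 509), Mul(2, Pow(790, Rational(1, 2)))) ≈ 56.196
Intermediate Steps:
V = 46 (V = Add(-7, Add(24, 29)) = Add(-7, 53) = 46)
x = 1392 (x = Mul(Add(Add(6, 13), 10), 48) = Mul(Add(19, 10), 48) = Mul(29, 48) = 1392)
Add(Pow(Add(C, x), Rational(1, 2)), Mul(-1, Mul(Function('w')(-27, V), Pow(-1527, -1)))) = Add(Pow(Add(1768, 1392), Rational(1, 2)), Mul(-1, Mul(-27, Pow(-1527, -1)))) = Add(Pow(3160, Rational(1, 2)), Mul(-1, Mul(-27, Rational(-1, 1527)))) = Add(Mul(2, Pow(790, Rational(1, 2))), Mul(-1, Rational(9, 509))) = Add(Mul(2, Pow(790, Rational(1, 2))), Rational(-9, 509)) = Add(Rational(-9, 509), Mul(2, Pow(790, Rational(1, 2))))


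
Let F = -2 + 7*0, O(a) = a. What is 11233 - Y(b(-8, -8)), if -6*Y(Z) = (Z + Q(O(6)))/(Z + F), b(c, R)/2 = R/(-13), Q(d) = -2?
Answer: 67399/6 ≈ 11233.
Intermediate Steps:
b(c, R) = -2*R/13 (b(c, R) = 2*(R/(-13)) = 2*(R*(-1/13)) = 2*(-R/13) = -2*R/13)
F = -2 (F = -2 + 0 = -2)
Y(Z) = -⅙ (Y(Z) = -(Z - 2)/(6*(Z - 2)) = -(-2 + Z)/(6*(-2 + Z)) = -⅙*1 = -⅙)
11233 - Y(b(-8, -8)) = 11233 - 1*(-⅙) = 11233 + ⅙ = 67399/6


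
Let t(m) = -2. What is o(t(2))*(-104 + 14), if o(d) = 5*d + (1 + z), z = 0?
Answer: 810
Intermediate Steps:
o(d) = 1 + 5*d (o(d) = 5*d + (1 + 0) = 5*d + 1 = 1 + 5*d)
o(t(2))*(-104 + 14) = (1 + 5*(-2))*(-104 + 14) = (1 - 10)*(-90) = -9*(-90) = 810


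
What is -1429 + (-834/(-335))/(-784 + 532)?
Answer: -20106169/14070 ≈ -1429.0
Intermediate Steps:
-1429 + (-834/(-335))/(-784 + 532) = -1429 + (-834*(-1/335))/(-252) = -1429 - 1/252*834/335 = -1429 - 139/14070 = -20106169/14070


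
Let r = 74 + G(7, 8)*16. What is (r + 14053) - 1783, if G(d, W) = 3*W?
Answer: 12728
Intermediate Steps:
r = 458 (r = 74 + (3*8)*16 = 74 + 24*16 = 74 + 384 = 458)
(r + 14053) - 1783 = (458 + 14053) - 1783 = 14511 - 1783 = 12728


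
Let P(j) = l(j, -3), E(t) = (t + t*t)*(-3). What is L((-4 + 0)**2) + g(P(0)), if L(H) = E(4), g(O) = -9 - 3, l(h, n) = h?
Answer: -72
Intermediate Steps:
E(t) = -3*t - 3*t**2 (E(t) = (t + t**2)*(-3) = -3*t - 3*t**2)
P(j) = j
g(O) = -12
L(H) = -60 (L(H) = -3*4*(1 + 4) = -3*4*5 = -60)
L((-4 + 0)**2) + g(P(0)) = -60 - 12 = -72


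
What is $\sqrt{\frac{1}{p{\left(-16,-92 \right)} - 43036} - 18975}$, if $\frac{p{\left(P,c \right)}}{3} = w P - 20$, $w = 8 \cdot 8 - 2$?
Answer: $\frac{i \sqrt{10069222203118}}{23036} \approx 137.75 i$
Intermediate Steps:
$w = 62$ ($w = 64 - 2 = 62$)
$p{\left(P,c \right)} = -60 + 186 P$ ($p{\left(P,c \right)} = 3 \left(62 P - 20\right) = 3 \left(-20 + 62 P\right) = -60 + 186 P$)
$\sqrt{\frac{1}{p{\left(-16,-92 \right)} - 43036} - 18975} = \sqrt{\frac{1}{\left(-60 + 186 \left(-16\right)\right) - 43036} - 18975} = \sqrt{\frac{1}{\left(-60 - 2976\right) - 43036} - 18975} = \sqrt{\frac{1}{-3036 - 43036} - 18975} = \sqrt{\frac{1}{-46072} - 18975} = \sqrt{- \frac{1}{46072} - 18975} = \sqrt{- \frac{874216201}{46072}} = \frac{i \sqrt{10069222203118}}{23036}$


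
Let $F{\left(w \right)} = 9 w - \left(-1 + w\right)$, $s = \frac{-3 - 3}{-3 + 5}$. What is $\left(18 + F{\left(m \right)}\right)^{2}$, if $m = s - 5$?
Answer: $2025$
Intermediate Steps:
$s = -3$ ($s = - \frac{6}{2} = \left(-6\right) \frac{1}{2} = -3$)
$m = -8$ ($m = -3 - 5 = -8$)
$F{\left(w \right)} = 1 + 8 w$
$\left(18 + F{\left(m \right)}\right)^{2} = \left(18 + \left(1 + 8 \left(-8\right)\right)\right)^{2} = \left(18 + \left(1 - 64\right)\right)^{2} = \left(18 - 63\right)^{2} = \left(-45\right)^{2} = 2025$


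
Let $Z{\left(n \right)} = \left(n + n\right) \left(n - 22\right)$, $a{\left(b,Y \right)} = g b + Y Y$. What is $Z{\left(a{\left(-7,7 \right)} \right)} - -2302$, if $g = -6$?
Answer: $14860$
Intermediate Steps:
$a{\left(b,Y \right)} = Y^{2} - 6 b$ ($a{\left(b,Y \right)} = - 6 b + Y Y = - 6 b + Y^{2} = Y^{2} - 6 b$)
$Z{\left(n \right)} = 2 n \left(-22 + n\right)$
$Z{\left(a{\left(-7,7 \right)} \right)} - -2302 = 2 \left(7^{2} - -42\right) \left(-22 - \left(-42 - 7^{2}\right)\right) - -2302 = 2 \left(49 + 42\right) \left(-22 + \left(49 + 42\right)\right) + 2302 = 2 \cdot 91 \left(-22 + 91\right) + 2302 = 2 \cdot 91 \cdot 69 + 2302 = 12558 + 2302 = 14860$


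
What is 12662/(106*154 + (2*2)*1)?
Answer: 487/628 ≈ 0.77548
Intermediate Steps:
12662/(106*154 + (2*2)*1) = 12662/(16324 + 4*1) = 12662/(16324 + 4) = 12662/16328 = 12662*(1/16328) = 487/628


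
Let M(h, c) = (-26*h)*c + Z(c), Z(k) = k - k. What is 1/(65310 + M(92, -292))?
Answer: 1/763774 ≈ 1.3093e-6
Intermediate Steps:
Z(k) = 0
M(h, c) = -26*c*h (M(h, c) = (-26*h)*c + 0 = -26*c*h + 0 = -26*c*h)
1/(65310 + M(92, -292)) = 1/(65310 - 26*(-292)*92) = 1/(65310 + 698464) = 1/763774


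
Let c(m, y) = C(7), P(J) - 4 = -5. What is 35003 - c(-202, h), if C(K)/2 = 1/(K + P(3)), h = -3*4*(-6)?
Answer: 105008/3 ≈ 35003.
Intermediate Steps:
h = 72 (h = -12*(-6) = 72)
P(J) = -1 (P(J) = 4 - 5 = -1)
C(K) = 2/(-1 + K) (C(K) = 2/(K - 1) = 2/(-1 + K))
c(m, y) = ⅓ (c(m, y) = 2/(-1 + 7) = 2/6 = 2*(⅙) = ⅓)
35003 - c(-202, h) = 35003 - 1*⅓ = 35003 - ⅓ = 105008/3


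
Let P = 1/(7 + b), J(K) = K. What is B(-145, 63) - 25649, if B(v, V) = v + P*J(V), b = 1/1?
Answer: -206289/8 ≈ -25786.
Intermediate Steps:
b = 1
P = ⅛ (P = 1/(7 + 1) = 1/8 = ⅛ ≈ 0.12500)
B(v, V) = v + V/8
B(-145, 63) - 25649 = (-145 + (⅛)*63) - 25649 = (-145 + 63/8) - 25649 = -1097/8 - 25649 = -206289/8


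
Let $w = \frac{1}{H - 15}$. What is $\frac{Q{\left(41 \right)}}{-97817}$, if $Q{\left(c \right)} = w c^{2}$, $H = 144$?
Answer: $- \frac{1681}{12618393} \approx -0.00013322$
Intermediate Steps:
$w = \frac{1}{129}$ ($w = \frac{1}{144 - 15} = \frac{1}{129} \approx 0.0077519$)
$Q{\left(c \right)} = \frac{c^{2}}{129}$
$\frac{Q{\left(41 \right)}}{-97817} = \frac{\frac{1}{129} \cdot 41^{2}}{-97817} = \frac{1}{129} \cdot 1681 \left(- \frac{1}{97817}\right) = \frac{1681}{129} \left(- \frac{1}{97817}\right) = - \frac{1681}{12618393}$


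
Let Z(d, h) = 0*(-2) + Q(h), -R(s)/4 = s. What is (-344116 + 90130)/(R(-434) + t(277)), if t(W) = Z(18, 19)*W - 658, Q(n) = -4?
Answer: 42331/5 ≈ 8466.2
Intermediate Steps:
R(s) = -4*s
Z(d, h) = -4 (Z(d, h) = 0*(-2) - 4 = 0 - 4 = -4)
t(W) = -658 - 4*W (t(W) = -4*W - 658 = -658 - 4*W)
(-344116 + 90130)/(R(-434) + t(277)) = (-344116 + 90130)/(-4*(-434) + (-658 - 4*277)) = -253986/(1736 + (-658 - 1108)) = -253986/(1736 - 1766) = -253986/(-30) = -253986*(-1/30) = 42331/5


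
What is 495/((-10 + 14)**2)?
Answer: 495/16 ≈ 30.938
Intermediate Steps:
495/((-10 + 14)**2) = 495/(4**2) = 495/16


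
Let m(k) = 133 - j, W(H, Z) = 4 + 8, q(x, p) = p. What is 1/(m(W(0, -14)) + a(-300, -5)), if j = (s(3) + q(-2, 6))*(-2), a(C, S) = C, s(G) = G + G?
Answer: -1/143 ≈ -0.0069930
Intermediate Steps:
s(G) = 2*G
j = -24 (j = (2*3 + 6)*(-2) = (6 + 6)*(-2) = 12*(-2) = -24)
W(H, Z) = 12
m(k) = 157 (m(k) = 133 - 1*(-24) = 133 + 24 = 157)
1/(m(W(0, -14)) + a(-300, -5)) = 1/(157 - 300) = 1/(-143) = -1/143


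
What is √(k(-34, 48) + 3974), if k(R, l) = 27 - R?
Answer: √4035 ≈ 63.522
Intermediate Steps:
√(k(-34, 48) + 3974) = √((27 - 1*(-34)) + 3974) = √((27 + 34) + 3974) = √(61 + 3974) = √4035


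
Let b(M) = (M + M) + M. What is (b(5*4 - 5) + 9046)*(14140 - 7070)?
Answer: 64273370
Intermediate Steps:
b(M) = 3*M (b(M) = 2*M + M = 3*M)
(b(5*4 - 5) + 9046)*(14140 - 7070) = (3*(5*4 - 5) + 9046)*(14140 - 7070) = (3*(20 - 5) + 9046)*7070 = (3*15 + 9046)*7070 = (45 + 9046)*7070 = 9091*7070 = 64273370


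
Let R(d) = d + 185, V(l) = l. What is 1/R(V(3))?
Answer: 1/188 ≈ 0.0053191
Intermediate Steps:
R(d) = 185 + d
1/R(V(3)) = 1/(185 + 3) = 1/188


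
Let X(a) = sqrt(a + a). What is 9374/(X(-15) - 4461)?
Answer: -13939138/6633517 - 9374*I*sqrt(30)/19900551 ≈ -2.1013 - 0.00258*I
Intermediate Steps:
X(a) = sqrt(2)*sqrt(a) (X(a) = sqrt(2*a) = sqrt(2)*sqrt(a))
9374/(X(-15) - 4461) = 9374/(sqrt(2)*sqrt(-15) - 4461) = 9374/(sqrt(2)*(I*sqrt(15)) - 4461) = 9374/(I*sqrt(30) - 4461) = 9374/(-4461 + I*sqrt(30))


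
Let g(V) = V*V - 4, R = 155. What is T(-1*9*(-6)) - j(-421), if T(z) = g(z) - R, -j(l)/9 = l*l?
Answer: 1597926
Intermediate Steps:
j(l) = -9*l**2 (j(l) = -9*l*l = -9*l**2)
g(V) = -4 + V**2 (g(V) = V**2 - 4 = -4 + V**2)
T(z) = -159 + z**2 (T(z) = (-4 + z**2) - 1*155 = (-4 + z**2) - 155 = -159 + z**2)
T(-1*9*(-6)) - j(-421) = (-159 + (-1*9*(-6))**2) - (-9)*(-421)**2 = (-159 + (-9*(-6))**2) - (-9)*177241 = (-159 + 54**2) - 1*(-1595169) = (-159 + 2916) + 1595169 = 2757 + 1595169 = 1597926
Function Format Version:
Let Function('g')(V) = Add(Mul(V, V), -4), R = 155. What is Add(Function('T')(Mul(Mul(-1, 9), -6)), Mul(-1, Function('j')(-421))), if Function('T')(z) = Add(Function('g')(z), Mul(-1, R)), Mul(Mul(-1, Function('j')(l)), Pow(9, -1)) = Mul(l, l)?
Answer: 1597926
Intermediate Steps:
Function('j')(l) = Mul(-9, Pow(l, 2)) (Function('j')(l) = Mul(-9, Mul(l, l)) = Mul(-9, Pow(l, 2)))
Function('g')(V) = Add(-4, Pow(V, 2)) (Function('g')(V) = Add(Pow(V, 2), -4) = Add(-4, Pow(V, 2)))
Function('T')(z) = Add(-159, Pow(z, 2)) (Function('T')(z) = Add(Add(-4, Pow(z, 2)), Mul(-1, 155)) = Add(Add(-4, Pow(z, 2)), -155) = Add(-159, Pow(z, 2)))
Add(Function('T')(Mul(Mul(-1, 9), -6)), Mul(-1, Function('j')(-421))) = Add(Add(-159, Pow(Mul(Mul(-1, 9), -6), 2)), Mul(-1, Mul(-9, Pow(-421, 2)))) = Add(Add(-159, Pow(Mul(-9, -6), 2)), Mul(-1, Mul(-9, 177241))) = Add(Add(-159, Pow(54, 2)), Mul(-1, -1595169)) = Add(Add(-159, 2916), 1595169) = Add(2757, 1595169) = 1597926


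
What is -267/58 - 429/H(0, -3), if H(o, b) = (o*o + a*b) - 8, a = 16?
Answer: 4965/1624 ≈ 3.0573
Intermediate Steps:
H(o, b) = -8 + o**2 + 16*b (H(o, b) = (o*o + 16*b) - 8 = (o**2 + 16*b) - 8 = -8 + o**2 + 16*b)
-267/58 - 429/H(0, -3) = -267/58 - 429/(-8 + 0**2 + 16*(-3)) = -267*1/58 - 429/(-8 + 0 - 48) = -267/58 - 429/(-56) = -267/58 - 429*(-1/56) = -267/58 + 429/56 = 4965/1624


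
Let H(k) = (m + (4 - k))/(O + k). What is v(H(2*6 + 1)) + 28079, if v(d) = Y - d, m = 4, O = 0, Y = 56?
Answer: 365760/13 ≈ 28135.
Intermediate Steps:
H(k) = (8 - k)/k (H(k) = (4 + (4 - k))/(0 + k) = (8 - k)/k)
v(d) = 56 - d
v(H(2*6 + 1)) + 28079 = (56 - (8 - (2*6 + 1))/(2*6 + 1)) + 28079 = (56 - (8 - (12 + 1))/(12 + 1)) + 28079 = (56 - (8 - 1*13)/13) + 28079 = (56 - (8 - 13)/13) + 28079 = (56 - (-5)/13) + 28079 = (56 - 1*(-5/13)) + 28079 = (56 + 5/13) + 28079 = 733/13 + 28079 = 365760/13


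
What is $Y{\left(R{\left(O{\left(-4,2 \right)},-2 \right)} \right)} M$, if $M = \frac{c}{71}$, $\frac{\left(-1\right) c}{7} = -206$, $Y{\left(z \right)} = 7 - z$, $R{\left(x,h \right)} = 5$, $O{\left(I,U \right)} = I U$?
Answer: $\frac{2884}{71} \approx 40.62$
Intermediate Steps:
$c = 1442$ ($c = \left(-7\right) \left(-206\right) = 1442$)
$M = \frac{1442}{71} \approx 20.31$
$Y{\left(R{\left(O{\left(-4,2 \right)},-2 \right)} \right)} M = \left(7 - 5\right) \frac{1442}{71} = 2 \cdot \frac{1442}{71} = \frac{2884}{71}$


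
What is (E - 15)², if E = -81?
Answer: 9216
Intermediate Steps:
(E - 15)² = (-81 - 15)² = (-96)² = 9216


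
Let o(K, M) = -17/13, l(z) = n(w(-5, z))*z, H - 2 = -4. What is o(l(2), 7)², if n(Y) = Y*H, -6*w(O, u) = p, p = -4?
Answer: 289/169 ≈ 1.7101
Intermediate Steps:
H = -2 (H = 2 - 4 = -2)
w(O, u) = ⅔ (w(O, u) = -⅙*(-4) = ⅔)
n(Y) = -2*Y (n(Y) = Y*(-2) = -2*Y)
l(z) = -4*z/3 (l(z) = (-2*⅔)*z = -4*z/3)
o(K, M) = -17/13 (o(K, M) = -17*1/13 = -17/13)
o(l(2), 7)² = (-17/13)² = 289/169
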